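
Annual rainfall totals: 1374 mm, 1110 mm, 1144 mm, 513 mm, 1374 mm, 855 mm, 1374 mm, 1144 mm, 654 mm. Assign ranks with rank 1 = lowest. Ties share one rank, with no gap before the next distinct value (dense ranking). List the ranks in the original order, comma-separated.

Sorted (ascending): 513, 654, 855, 1110, 1144, 1144, 1374, 1374, 1374
The 2 values of 1144 share dense rank 5.
The 3 values of 1374 share dense rank 6.
Remaining distinct values take the next consecutive integers.

6, 4, 5, 1, 6, 3, 6, 5, 2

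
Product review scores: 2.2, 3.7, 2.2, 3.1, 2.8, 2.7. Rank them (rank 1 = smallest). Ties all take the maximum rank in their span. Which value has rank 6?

3.7

Sorted (ascending): 2.2, 2.2, 2.7, 2.8, 3.1, 3.7
The 2 values of 2.2 occupy positions 1–2 → each gets rank 2.
Rank 6 → value 3.7.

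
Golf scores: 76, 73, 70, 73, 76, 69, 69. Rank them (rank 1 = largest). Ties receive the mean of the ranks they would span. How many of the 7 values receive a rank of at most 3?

Sorted (descending): 76, 76, 73, 73, 70, 69, 69
The 2 values of 76 occupy positions 1–2 → average rank (1+2)/2 = 1.5.
The 2 values of 73 occupy positions 3–4 → average rank (3+4)/2 = 3.5.
The 2 values of 69 occupy positions 6–7 → average rank (6+7)/2 = 6.5.
Ranks ≤ 3: {1.5, 1.5} → 2 values.

2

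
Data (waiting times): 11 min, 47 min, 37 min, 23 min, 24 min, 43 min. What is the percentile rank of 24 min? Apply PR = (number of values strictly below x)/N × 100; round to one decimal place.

33.3

N = 6.
Strictly below 24: 2. Equal to 24: 1.
PR = 2/6 × 100 = 33.3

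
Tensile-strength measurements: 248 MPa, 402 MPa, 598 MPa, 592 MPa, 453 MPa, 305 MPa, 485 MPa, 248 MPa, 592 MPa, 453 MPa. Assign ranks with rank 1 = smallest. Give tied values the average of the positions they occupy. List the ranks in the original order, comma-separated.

1.5, 4, 10, 8.5, 5.5, 3, 7, 1.5, 8.5, 5.5

Sorted (ascending): 248, 248, 305, 402, 453, 453, 485, 592, 592, 598
The 2 values of 248 occupy positions 1–2 → average rank (1+2)/2 = 1.5.
The 2 values of 453 occupy positions 5–6 → average rank (5+6)/2 = 5.5.
The 2 values of 592 occupy positions 8–9 → average rank (8+9)/2 = 8.5.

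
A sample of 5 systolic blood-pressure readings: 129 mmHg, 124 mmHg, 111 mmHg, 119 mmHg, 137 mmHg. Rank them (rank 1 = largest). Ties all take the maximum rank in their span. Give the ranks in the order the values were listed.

Sorted (descending): 137, 129, 124, 119, 111
No ties — each value takes its position as its rank.

2, 3, 5, 4, 1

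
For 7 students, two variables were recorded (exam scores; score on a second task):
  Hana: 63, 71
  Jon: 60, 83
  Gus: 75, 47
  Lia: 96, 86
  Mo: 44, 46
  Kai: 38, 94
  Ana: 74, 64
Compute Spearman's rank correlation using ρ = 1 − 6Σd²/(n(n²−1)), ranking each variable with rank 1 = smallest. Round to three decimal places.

Ranks of variable 1: 4, 3, 6, 7, 2, 1, 5
Ranks of variable 2: 4, 5, 2, 6, 1, 7, 3
d = r₁ − r₂: 0, -2, 4, 1, 1, -6, 2
d²: 0, 4, 16, 1, 1, 36, 4; Σd² = 62
ρ = 1 − 6·62/(7·48) = 1 − 372/336 = -0.107

-0.107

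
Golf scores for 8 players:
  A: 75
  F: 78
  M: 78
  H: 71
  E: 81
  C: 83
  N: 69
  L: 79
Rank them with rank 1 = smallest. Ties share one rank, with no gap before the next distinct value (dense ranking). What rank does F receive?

Sorted (ascending): 69, 71, 75, 78, 78, 79, 81, 83
The 2 values of 78 share dense rank 4.
Remaining distinct values take the next consecutive integers.
F has value 78 → rank 4.

4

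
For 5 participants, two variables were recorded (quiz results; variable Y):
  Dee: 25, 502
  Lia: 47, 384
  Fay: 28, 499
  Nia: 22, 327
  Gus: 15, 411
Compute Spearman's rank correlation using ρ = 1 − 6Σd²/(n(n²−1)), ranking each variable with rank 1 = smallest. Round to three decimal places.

0.100

Ranks of variable 1: 3, 5, 4, 2, 1
Ranks of variable 2: 5, 2, 4, 1, 3
d = r₁ − r₂: -2, 3, 0, 1, -2
d²: 4, 9, 0, 1, 4; Σd² = 18
ρ = 1 − 6·18/(5·24) = 1 − 108/120 = 0.100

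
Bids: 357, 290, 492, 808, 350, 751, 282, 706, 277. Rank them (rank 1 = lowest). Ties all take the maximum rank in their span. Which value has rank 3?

Sorted (ascending): 277, 282, 290, 350, 357, 492, 706, 751, 808
No ties — each value takes its position as its rank.
Rank 3 → value 290.

290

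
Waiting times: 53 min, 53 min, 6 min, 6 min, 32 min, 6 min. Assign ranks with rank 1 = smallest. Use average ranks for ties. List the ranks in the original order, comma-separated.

5.5, 5.5, 2, 2, 4, 2

Sorted (ascending): 6, 6, 6, 32, 53, 53
The 3 values of 6 occupy positions 1–3 → average rank 2.
The 2 values of 53 occupy positions 5–6 → average rank (5+6)/2 = 5.5.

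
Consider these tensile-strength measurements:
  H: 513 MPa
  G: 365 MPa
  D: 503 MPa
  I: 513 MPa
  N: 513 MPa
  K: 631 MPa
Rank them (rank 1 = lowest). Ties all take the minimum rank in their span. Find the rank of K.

6

Sorted (ascending): 365, 503, 513, 513, 513, 631
The 3 values of 513 occupy positions 3–5 → each gets rank 3.
K has value 631 MPa → rank 6.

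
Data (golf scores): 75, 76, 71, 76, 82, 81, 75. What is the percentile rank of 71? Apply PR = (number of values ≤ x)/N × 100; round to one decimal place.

N = 7.
Strictly below 71: 0. Equal to 71: 1.
PR = 1/7 × 100 = 14.3

14.3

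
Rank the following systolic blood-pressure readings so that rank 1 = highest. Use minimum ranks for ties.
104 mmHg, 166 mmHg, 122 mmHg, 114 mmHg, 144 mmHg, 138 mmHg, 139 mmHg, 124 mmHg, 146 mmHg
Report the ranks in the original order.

Sorted (descending): 166, 146, 144, 139, 138, 124, 122, 114, 104
No ties — each value takes its position as its rank.

9, 1, 7, 8, 3, 5, 4, 6, 2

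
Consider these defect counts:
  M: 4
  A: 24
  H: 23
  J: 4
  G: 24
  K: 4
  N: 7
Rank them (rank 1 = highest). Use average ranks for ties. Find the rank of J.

Sorted (descending): 24, 24, 23, 7, 4, 4, 4
The 2 values of 24 occupy positions 1–2 → average rank (1+2)/2 = 1.5.
The 3 values of 4 occupy positions 5–7 → average rank 6.
J has value 4 → rank 6.

6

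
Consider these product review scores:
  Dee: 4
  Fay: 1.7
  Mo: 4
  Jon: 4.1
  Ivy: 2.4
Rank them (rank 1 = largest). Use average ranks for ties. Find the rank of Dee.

Sorted (descending): 4.1, 4, 4, 2.4, 1.7
The 2 values of 4 occupy positions 2–3 → average rank (2+3)/2 = 2.5.
Dee has value 4 → rank 2.5.

2.5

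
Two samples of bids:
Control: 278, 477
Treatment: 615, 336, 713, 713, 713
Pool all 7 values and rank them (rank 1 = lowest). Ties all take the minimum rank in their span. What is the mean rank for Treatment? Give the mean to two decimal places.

Sorted (ascending): 278, 336, 477, 615, 713, 713, 713
The 3 values of 713 occupy positions 5–7 → each gets rank 5.
Treatment values → pooled ranks: 615→4, 336→2, 713→5, 713→5, 713→5
Mean rank = (4 + 2 + 5 + 5 + 5) / 5 = 4.20

4.20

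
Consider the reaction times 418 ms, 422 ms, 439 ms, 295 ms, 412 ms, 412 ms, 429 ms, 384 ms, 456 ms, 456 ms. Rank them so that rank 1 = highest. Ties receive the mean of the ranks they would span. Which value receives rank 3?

439

Sorted (descending): 456, 456, 439, 429, 422, 418, 412, 412, 384, 295
The 2 values of 456 occupy positions 1–2 → average rank (1+2)/2 = 1.5.
The 2 values of 412 occupy positions 7–8 → average rank (7+8)/2 = 7.5.
Rank 3 → value 439.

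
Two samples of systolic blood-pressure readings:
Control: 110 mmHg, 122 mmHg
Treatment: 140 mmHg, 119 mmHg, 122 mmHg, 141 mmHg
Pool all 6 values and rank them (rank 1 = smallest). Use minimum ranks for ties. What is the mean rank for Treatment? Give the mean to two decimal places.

Sorted (ascending): 110, 119, 122, 122, 140, 141
The 2 values of 122 occupy positions 3–4 → each gets rank 3.
Treatment values → pooled ranks: 140→5, 119→2, 122→3, 141→6
Mean rank = (5 + 2 + 3 + 6) / 4 = 4.00

4.00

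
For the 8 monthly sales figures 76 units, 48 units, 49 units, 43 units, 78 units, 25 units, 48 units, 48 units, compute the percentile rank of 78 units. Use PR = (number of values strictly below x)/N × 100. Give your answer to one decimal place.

87.5

N = 8.
Strictly below 78: 7. Equal to 78: 1.
PR = 7/8 × 100 = 87.5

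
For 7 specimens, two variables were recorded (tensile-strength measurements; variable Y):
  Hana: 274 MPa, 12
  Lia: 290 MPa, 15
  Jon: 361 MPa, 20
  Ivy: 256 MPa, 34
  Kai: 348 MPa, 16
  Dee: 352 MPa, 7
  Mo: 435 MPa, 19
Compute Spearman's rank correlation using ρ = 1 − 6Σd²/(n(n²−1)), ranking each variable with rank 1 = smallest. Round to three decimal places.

Ranks of variable 1: 2, 3, 6, 1, 4, 5, 7
Ranks of variable 2: 2, 3, 6, 7, 4, 1, 5
d = r₁ − r₂: 0, 0, 0, -6, 0, 4, 2
d²: 0, 0, 0, 36, 0, 16, 4; Σd² = 56
ρ = 1 − 6·56/(7·48) = 1 − 336/336 = 0.000

0.000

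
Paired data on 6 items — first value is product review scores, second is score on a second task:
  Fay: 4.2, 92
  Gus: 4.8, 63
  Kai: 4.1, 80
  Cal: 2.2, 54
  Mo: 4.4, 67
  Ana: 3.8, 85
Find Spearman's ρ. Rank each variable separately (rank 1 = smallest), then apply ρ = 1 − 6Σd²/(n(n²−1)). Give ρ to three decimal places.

Ranks of variable 1: 4, 6, 3, 1, 5, 2
Ranks of variable 2: 6, 2, 4, 1, 3, 5
d = r₁ − r₂: -2, 4, -1, 0, 2, -3
d²: 4, 16, 1, 0, 4, 9; Σd² = 34
ρ = 1 − 6·34/(6·35) = 1 − 204/210 = 0.029

0.029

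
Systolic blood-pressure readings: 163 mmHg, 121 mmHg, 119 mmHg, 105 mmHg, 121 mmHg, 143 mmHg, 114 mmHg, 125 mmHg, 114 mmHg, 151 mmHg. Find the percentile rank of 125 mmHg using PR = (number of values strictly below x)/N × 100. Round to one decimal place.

N = 10.
Strictly below 125: 6. Equal to 125: 1.
PR = 6/10 × 100 = 60.0

60.0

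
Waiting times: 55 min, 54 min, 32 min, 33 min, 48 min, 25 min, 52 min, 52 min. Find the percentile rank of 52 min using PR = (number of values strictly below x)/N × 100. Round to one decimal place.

N = 8.
Strictly below 52: 4. Equal to 52: 2.
PR = 4/8 × 100 = 50.0

50.0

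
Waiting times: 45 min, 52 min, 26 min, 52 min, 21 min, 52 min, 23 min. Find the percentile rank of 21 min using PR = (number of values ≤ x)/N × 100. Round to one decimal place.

14.3

N = 7.
Strictly below 21: 0. Equal to 21: 1.
PR = 1/7 × 100 = 14.3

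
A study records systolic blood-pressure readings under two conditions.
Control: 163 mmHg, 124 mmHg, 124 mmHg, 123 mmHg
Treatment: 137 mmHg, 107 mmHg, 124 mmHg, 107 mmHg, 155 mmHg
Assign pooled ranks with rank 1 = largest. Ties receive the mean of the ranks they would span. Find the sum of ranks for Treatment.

Sorted (descending): 163, 155, 137, 124, 124, 124, 123, 107, 107
The 3 values of 124 occupy positions 4–6 → average rank 5.
The 2 values of 107 occupy positions 8–9 → average rank (8+9)/2 = 8.5.
Treatment values → pooled ranks: 137→3, 107→8.5, 124→5, 107→8.5, 155→2
Rank sum = 3 + 8.5 + 5 + 8.5 + 2 = 27

27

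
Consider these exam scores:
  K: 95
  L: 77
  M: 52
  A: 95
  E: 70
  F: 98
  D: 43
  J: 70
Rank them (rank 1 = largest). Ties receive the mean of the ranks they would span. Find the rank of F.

1

Sorted (descending): 98, 95, 95, 77, 70, 70, 52, 43
The 2 values of 95 occupy positions 2–3 → average rank (2+3)/2 = 2.5.
The 2 values of 70 occupy positions 5–6 → average rank (5+6)/2 = 5.5.
F has value 98 → rank 1.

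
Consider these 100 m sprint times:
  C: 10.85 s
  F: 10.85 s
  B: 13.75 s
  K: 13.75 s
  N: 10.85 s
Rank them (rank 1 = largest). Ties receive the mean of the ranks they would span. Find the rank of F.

Sorted (descending): 13.75, 13.75, 10.85, 10.85, 10.85
The 2 values of 13.75 occupy positions 1–2 → average rank (1+2)/2 = 1.5.
The 3 values of 10.85 occupy positions 3–5 → average rank 4.
F has value 10.85 s → rank 4.

4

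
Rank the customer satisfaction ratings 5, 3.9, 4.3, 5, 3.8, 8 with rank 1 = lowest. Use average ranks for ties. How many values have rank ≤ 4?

Sorted (ascending): 3.8, 3.9, 4.3, 5, 5, 8
The 2 values of 5 occupy positions 4–5 → average rank (4+5)/2 = 4.5.
Ranks ≤ 4: {1, 2, 3} → 3 values.

3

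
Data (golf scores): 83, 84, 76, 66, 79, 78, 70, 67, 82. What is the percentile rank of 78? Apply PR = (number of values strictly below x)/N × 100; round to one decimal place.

N = 9.
Strictly below 78: 4. Equal to 78: 1.
PR = 4/9 × 100 = 44.4

44.4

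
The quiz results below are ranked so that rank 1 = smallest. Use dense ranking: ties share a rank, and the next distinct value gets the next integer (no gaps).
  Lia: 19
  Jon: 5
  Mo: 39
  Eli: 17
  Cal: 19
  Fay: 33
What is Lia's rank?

Sorted (ascending): 5, 17, 19, 19, 33, 39
The 2 values of 19 share dense rank 3.
Remaining distinct values take the next consecutive integers.
Lia has value 19 → rank 3.

3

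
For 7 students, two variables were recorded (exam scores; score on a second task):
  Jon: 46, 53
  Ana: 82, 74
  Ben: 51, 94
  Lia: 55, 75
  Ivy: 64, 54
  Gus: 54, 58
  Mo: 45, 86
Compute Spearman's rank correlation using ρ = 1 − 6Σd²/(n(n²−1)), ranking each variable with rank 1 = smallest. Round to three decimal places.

-0.214

Ranks of variable 1: 2, 7, 3, 5, 6, 4, 1
Ranks of variable 2: 1, 4, 7, 5, 2, 3, 6
d = r₁ − r₂: 1, 3, -4, 0, 4, 1, -5
d²: 1, 9, 16, 0, 16, 1, 25; Σd² = 68
ρ = 1 − 6·68/(7·48) = 1 − 408/336 = -0.214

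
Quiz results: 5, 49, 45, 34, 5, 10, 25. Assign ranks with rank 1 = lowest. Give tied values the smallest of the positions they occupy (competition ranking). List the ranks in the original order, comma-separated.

Sorted (ascending): 5, 5, 10, 25, 34, 45, 49
The 2 values of 5 occupy positions 1–2 → each gets rank 1.

1, 7, 6, 5, 1, 3, 4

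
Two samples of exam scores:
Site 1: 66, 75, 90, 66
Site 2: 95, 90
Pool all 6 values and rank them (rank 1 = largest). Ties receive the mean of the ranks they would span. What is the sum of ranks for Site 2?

3.5

Sorted (descending): 95, 90, 90, 75, 66, 66
The 2 values of 90 occupy positions 2–3 → average rank (2+3)/2 = 2.5.
The 2 values of 66 occupy positions 5–6 → average rank (5+6)/2 = 5.5.
Site 2 values → pooled ranks: 95→1, 90→2.5
Rank sum = 1 + 2.5 = 3.5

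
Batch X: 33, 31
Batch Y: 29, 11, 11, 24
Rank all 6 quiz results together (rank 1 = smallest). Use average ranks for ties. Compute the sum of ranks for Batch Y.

10

Sorted (ascending): 11, 11, 24, 29, 31, 33
The 2 values of 11 occupy positions 1–2 → average rank (1+2)/2 = 1.5.
Batch Y values → pooled ranks: 29→4, 11→1.5, 11→1.5, 24→3
Rank sum = 4 + 1.5 + 1.5 + 3 = 10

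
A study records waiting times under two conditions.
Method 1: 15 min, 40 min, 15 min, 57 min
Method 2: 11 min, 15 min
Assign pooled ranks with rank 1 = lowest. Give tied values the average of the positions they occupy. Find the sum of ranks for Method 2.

4

Sorted (ascending): 11, 15, 15, 15, 40, 57
The 3 values of 15 occupy positions 2–4 → average rank 3.
Method 2 values → pooled ranks: 11→1, 15→3
Rank sum = 1 + 3 = 4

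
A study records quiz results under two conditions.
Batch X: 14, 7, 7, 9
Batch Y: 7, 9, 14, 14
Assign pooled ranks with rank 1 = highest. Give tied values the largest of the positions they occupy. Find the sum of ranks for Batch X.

Sorted (descending): 14, 14, 14, 9, 9, 7, 7, 7
The 3 values of 14 occupy positions 1–3 → each gets rank 3.
The 2 values of 9 occupy positions 4–5 → each gets rank 5.
The 3 values of 7 occupy positions 6–8 → each gets rank 8.
Batch X values → pooled ranks: 14→3, 7→8, 7→8, 9→5
Rank sum = 3 + 8 + 8 + 5 = 24

24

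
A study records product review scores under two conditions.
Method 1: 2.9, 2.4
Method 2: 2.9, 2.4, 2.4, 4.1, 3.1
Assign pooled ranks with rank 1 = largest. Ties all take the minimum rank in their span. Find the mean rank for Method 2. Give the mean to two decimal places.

3.20

Sorted (descending): 4.1, 3.1, 2.9, 2.9, 2.4, 2.4, 2.4
The 2 values of 2.9 occupy positions 3–4 → each gets rank 3.
The 3 values of 2.4 occupy positions 5–7 → each gets rank 5.
Method 2 values → pooled ranks: 2.9→3, 2.4→5, 2.4→5, 4.1→1, 3.1→2
Mean rank = (3 + 5 + 5 + 1 + 2) / 5 = 3.20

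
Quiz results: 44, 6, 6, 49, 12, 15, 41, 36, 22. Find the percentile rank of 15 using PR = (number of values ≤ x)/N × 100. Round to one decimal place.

44.4

N = 9.
Strictly below 15: 3. Equal to 15: 1.
PR = 4/9 × 100 = 44.4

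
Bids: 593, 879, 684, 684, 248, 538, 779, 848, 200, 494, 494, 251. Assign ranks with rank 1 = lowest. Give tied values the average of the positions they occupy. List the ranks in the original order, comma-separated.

7, 12, 8.5, 8.5, 2, 6, 10, 11, 1, 4.5, 4.5, 3

Sorted (ascending): 200, 248, 251, 494, 494, 538, 593, 684, 684, 779, 848, 879
The 2 values of 494 occupy positions 4–5 → average rank (4+5)/2 = 4.5.
The 2 values of 684 occupy positions 8–9 → average rank (8+9)/2 = 8.5.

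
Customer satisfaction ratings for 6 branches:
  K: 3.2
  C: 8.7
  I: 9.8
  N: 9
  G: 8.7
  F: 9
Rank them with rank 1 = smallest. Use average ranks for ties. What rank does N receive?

Sorted (ascending): 3.2, 8.7, 8.7, 9, 9, 9.8
The 2 values of 8.7 occupy positions 2–3 → average rank (2+3)/2 = 2.5.
The 2 values of 9 occupy positions 4–5 → average rank (4+5)/2 = 4.5.
N has value 9 → rank 4.5.

4.5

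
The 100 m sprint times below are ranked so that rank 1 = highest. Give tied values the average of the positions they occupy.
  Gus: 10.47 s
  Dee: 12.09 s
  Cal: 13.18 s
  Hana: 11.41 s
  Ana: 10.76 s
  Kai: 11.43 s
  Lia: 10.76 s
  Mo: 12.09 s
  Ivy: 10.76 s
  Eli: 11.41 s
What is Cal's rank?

1

Sorted (descending): 13.18, 12.09, 12.09, 11.43, 11.41, 11.41, 10.76, 10.76, 10.76, 10.47
The 2 values of 12.09 occupy positions 2–3 → average rank (2+3)/2 = 2.5.
The 2 values of 11.41 occupy positions 5–6 → average rank (5+6)/2 = 5.5.
The 3 values of 10.76 occupy positions 7–9 → average rank 8.
Cal has value 13.18 s → rank 1.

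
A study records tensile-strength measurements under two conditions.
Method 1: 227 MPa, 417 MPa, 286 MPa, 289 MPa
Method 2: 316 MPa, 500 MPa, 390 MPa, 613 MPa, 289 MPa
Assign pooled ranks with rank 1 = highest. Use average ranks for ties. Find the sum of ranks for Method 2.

18.5

Sorted (descending): 613, 500, 417, 390, 316, 289, 289, 286, 227
The 2 values of 289 occupy positions 6–7 → average rank (6+7)/2 = 6.5.
Method 2 values → pooled ranks: 316→5, 500→2, 390→4, 613→1, 289→6.5
Rank sum = 5 + 2 + 4 + 1 + 6.5 = 18.5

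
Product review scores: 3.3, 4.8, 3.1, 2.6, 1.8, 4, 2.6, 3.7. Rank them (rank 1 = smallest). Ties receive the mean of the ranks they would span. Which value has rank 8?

4.8

Sorted (ascending): 1.8, 2.6, 2.6, 3.1, 3.3, 3.7, 4, 4.8
The 2 values of 2.6 occupy positions 2–3 → average rank (2+3)/2 = 2.5.
Rank 8 → value 4.8.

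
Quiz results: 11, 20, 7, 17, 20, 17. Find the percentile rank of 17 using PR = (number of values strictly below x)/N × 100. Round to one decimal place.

33.3

N = 6.
Strictly below 17: 2. Equal to 17: 2.
PR = 2/6 × 100 = 33.3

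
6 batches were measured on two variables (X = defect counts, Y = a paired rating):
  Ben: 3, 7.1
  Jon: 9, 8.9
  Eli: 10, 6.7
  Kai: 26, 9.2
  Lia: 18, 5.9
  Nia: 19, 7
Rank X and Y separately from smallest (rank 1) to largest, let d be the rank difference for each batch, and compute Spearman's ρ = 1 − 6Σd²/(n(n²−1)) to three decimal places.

0.086

Ranks of variable 1: 1, 2, 3, 6, 4, 5
Ranks of variable 2: 4, 5, 2, 6, 1, 3
d = r₁ − r₂: -3, -3, 1, 0, 3, 2
d²: 9, 9, 1, 0, 9, 4; Σd² = 32
ρ = 1 − 6·32/(6·35) = 1 − 192/210 = 0.086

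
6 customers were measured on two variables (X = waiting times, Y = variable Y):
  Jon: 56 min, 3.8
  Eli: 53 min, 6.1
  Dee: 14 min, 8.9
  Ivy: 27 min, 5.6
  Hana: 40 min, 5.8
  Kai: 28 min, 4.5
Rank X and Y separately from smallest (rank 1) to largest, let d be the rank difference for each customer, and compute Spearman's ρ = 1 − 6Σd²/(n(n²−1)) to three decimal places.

-0.486

Ranks of variable 1: 6, 5, 1, 2, 4, 3
Ranks of variable 2: 1, 5, 6, 3, 4, 2
d = r₁ − r₂: 5, 0, -5, -1, 0, 1
d²: 25, 0, 25, 1, 0, 1; Σd² = 52
ρ = 1 − 6·52/(6·35) = 1 − 312/210 = -0.486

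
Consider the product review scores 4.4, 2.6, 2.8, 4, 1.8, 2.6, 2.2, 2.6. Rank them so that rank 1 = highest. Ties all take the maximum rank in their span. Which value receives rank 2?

Sorted (descending): 4.4, 4, 2.8, 2.6, 2.6, 2.6, 2.2, 1.8
The 3 values of 2.6 occupy positions 4–6 → each gets rank 6.
Rank 2 → value 4.

4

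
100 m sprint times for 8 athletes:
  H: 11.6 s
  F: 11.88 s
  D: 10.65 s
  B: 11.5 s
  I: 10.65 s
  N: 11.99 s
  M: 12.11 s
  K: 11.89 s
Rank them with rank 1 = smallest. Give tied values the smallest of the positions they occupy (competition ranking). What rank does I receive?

1

Sorted (ascending): 10.65, 10.65, 11.5, 11.6, 11.88, 11.89, 11.99, 12.11
The 2 values of 10.65 occupy positions 1–2 → each gets rank 1.
I has value 10.65 s → rank 1.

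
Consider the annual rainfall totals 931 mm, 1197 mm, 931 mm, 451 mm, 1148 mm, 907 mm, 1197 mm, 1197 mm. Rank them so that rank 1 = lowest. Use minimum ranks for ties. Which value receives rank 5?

1148

Sorted (ascending): 451, 907, 931, 931, 1148, 1197, 1197, 1197
The 2 values of 931 occupy positions 3–4 → each gets rank 3.
The 3 values of 1197 occupy positions 6–8 → each gets rank 6.
Rank 5 → value 1148.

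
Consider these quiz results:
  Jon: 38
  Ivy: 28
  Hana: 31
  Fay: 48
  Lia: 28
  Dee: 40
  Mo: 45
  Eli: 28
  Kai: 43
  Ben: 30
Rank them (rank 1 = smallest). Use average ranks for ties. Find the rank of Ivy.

2

Sorted (ascending): 28, 28, 28, 30, 31, 38, 40, 43, 45, 48
The 3 values of 28 occupy positions 1–3 → average rank 2.
Ivy has value 28 → rank 2.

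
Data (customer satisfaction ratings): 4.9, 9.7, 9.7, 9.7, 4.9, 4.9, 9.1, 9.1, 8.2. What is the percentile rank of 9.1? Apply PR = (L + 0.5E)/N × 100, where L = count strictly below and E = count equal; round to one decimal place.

55.6

N = 9.
Strictly below 9.1: 4. Equal to 9.1: 2.
PR = (4 + 0.5·2)/9 × 100 = 55.6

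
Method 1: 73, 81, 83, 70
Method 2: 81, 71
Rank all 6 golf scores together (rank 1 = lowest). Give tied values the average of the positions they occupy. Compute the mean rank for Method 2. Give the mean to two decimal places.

3.25

Sorted (ascending): 70, 71, 73, 81, 81, 83
The 2 values of 81 occupy positions 4–5 → average rank (4+5)/2 = 4.5.
Method 2 values → pooled ranks: 81→4.5, 71→2
Mean rank = (4.5 + 2) / 2 = 3.25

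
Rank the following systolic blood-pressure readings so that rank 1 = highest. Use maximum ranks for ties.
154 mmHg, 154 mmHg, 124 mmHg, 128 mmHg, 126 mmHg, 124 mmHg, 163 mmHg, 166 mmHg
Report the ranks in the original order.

4, 4, 8, 5, 6, 8, 2, 1

Sorted (descending): 166, 163, 154, 154, 128, 126, 124, 124
The 2 values of 154 occupy positions 3–4 → each gets rank 4.
The 2 values of 124 occupy positions 7–8 → each gets rank 8.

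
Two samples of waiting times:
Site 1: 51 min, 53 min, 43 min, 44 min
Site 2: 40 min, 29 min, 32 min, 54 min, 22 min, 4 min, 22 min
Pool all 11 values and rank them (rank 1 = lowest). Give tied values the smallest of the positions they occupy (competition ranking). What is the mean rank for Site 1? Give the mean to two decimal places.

8.50

Sorted (ascending): 4, 22, 22, 29, 32, 40, 43, 44, 51, 53, 54
The 2 values of 22 occupy positions 2–3 → each gets rank 2.
Site 1 values → pooled ranks: 51→9, 53→10, 43→7, 44→8
Mean rank = (9 + 10 + 7 + 8) / 4 = 8.50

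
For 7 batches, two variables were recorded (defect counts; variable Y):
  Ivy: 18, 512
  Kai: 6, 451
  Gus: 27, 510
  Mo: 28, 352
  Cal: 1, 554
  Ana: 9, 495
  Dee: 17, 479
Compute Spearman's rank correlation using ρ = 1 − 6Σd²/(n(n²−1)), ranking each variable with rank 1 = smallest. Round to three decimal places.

-0.357

Ranks of variable 1: 5, 2, 6, 7, 1, 3, 4
Ranks of variable 2: 6, 2, 5, 1, 7, 4, 3
d = r₁ − r₂: -1, 0, 1, 6, -6, -1, 1
d²: 1, 0, 1, 36, 36, 1, 1; Σd² = 76
ρ = 1 − 6·76/(7·48) = 1 − 456/336 = -0.357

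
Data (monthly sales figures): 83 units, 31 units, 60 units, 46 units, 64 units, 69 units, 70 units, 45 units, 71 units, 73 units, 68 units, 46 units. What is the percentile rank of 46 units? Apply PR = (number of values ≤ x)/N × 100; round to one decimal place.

33.3

N = 12.
Strictly below 46: 2. Equal to 46: 2.
PR = 4/12 × 100 = 33.3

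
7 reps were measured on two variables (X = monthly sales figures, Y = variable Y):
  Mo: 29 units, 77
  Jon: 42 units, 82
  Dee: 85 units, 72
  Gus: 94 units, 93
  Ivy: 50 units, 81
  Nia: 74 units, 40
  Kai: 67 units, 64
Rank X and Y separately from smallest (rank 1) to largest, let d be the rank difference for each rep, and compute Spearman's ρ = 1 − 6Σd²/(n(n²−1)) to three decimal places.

Ranks of variable 1: 1, 2, 6, 7, 3, 5, 4
Ranks of variable 2: 4, 6, 3, 7, 5, 1, 2
d = r₁ − r₂: -3, -4, 3, 0, -2, 4, 2
d²: 9, 16, 9, 0, 4, 16, 4; Σd² = 58
ρ = 1 − 6·58/(7·48) = 1 − 348/336 = -0.036

-0.036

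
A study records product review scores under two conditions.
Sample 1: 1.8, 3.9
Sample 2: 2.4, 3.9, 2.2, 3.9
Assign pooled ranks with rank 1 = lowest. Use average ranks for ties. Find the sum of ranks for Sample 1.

6

Sorted (ascending): 1.8, 2.2, 2.4, 3.9, 3.9, 3.9
The 3 values of 3.9 occupy positions 4–6 → average rank 5.
Sample 1 values → pooled ranks: 1.8→1, 3.9→5
Rank sum = 1 + 5 = 6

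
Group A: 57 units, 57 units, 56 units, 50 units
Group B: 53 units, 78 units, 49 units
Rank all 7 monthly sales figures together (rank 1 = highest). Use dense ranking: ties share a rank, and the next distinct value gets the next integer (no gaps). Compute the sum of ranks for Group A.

Sorted (descending): 78, 57, 57, 56, 53, 50, 49
The 2 values of 57 share dense rank 2.
Remaining distinct values take the next consecutive integers.
Group A values → pooled ranks: 57→2, 57→2, 56→3, 50→5
Rank sum = 2 + 2 + 3 + 5 = 12

12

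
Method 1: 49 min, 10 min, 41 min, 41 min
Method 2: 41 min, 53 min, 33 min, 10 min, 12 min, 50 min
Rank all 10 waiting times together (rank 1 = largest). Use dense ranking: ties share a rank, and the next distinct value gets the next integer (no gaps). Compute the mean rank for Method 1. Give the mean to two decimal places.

4.50

Sorted (descending): 53, 50, 49, 41, 41, 41, 33, 12, 10, 10
The 3 values of 41 share dense rank 4.
The 2 values of 10 share dense rank 7.
Remaining distinct values take the next consecutive integers.
Method 1 values → pooled ranks: 49→3, 10→7, 41→4, 41→4
Mean rank = (3 + 7 + 4 + 4) / 4 = 4.50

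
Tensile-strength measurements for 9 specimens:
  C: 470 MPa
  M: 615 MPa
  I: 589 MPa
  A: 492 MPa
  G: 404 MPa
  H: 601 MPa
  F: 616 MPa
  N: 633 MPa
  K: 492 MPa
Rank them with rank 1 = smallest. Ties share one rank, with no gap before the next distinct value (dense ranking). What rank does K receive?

3

Sorted (ascending): 404, 470, 492, 492, 589, 601, 615, 616, 633
The 2 values of 492 share dense rank 3.
Remaining distinct values take the next consecutive integers.
K has value 492 MPa → rank 3.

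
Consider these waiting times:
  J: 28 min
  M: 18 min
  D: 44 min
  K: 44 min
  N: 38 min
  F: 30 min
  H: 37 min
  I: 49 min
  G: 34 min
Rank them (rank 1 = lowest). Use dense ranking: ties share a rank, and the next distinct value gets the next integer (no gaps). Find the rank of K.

Sorted (ascending): 18, 28, 30, 34, 37, 38, 44, 44, 49
The 2 values of 44 share dense rank 7.
Remaining distinct values take the next consecutive integers.
K has value 44 min → rank 7.

7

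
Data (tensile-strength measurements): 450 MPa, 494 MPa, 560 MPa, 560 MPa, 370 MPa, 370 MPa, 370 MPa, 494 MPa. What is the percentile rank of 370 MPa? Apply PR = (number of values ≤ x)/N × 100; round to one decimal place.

37.5

N = 8.
Strictly below 370: 0. Equal to 370: 3.
PR = 3/8 × 100 = 37.5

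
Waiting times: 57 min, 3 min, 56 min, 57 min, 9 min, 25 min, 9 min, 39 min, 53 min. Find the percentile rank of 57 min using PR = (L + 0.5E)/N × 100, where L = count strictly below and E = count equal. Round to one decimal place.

88.9

N = 9.
Strictly below 57: 7. Equal to 57: 2.
PR = (7 + 0.5·2)/9 × 100 = 88.9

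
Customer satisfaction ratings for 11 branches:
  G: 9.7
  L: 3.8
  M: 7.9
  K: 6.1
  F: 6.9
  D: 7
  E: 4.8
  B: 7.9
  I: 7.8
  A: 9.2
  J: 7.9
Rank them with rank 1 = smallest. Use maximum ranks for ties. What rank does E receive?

2

Sorted (ascending): 3.8, 4.8, 6.1, 6.9, 7, 7.8, 7.9, 7.9, 7.9, 9.2, 9.7
The 3 values of 7.9 occupy positions 7–9 → each gets rank 9.
E has value 4.8 → rank 2.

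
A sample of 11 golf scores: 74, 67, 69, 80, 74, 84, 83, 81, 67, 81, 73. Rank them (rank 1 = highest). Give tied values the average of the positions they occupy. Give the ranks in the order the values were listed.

6.5, 10.5, 9, 5, 6.5, 1, 2, 3.5, 10.5, 3.5, 8

Sorted (descending): 84, 83, 81, 81, 80, 74, 74, 73, 69, 67, 67
The 2 values of 81 occupy positions 3–4 → average rank (3+4)/2 = 3.5.
The 2 values of 74 occupy positions 6–7 → average rank (6+7)/2 = 6.5.
The 2 values of 67 occupy positions 10–11 → average rank (10+11)/2 = 10.5.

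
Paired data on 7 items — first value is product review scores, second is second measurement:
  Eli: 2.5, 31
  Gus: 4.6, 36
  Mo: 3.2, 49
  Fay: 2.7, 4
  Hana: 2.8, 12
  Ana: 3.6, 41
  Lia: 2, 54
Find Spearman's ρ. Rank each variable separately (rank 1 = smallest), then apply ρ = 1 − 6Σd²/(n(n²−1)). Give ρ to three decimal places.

Ranks of variable 1: 2, 7, 5, 3, 4, 6, 1
Ranks of variable 2: 3, 4, 6, 1, 2, 5, 7
d = r₁ − r₂: -1, 3, -1, 2, 2, 1, -6
d²: 1, 9, 1, 4, 4, 1, 36; Σd² = 56
ρ = 1 − 6·56/(7·48) = 1 − 336/336 = 0.000

0.000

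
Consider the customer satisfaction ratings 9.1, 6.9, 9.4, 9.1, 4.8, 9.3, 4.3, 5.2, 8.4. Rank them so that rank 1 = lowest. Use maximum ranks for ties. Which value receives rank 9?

Sorted (ascending): 4.3, 4.8, 5.2, 6.9, 8.4, 9.1, 9.1, 9.3, 9.4
The 2 values of 9.1 occupy positions 6–7 → each gets rank 7.
Rank 9 → value 9.4.

9.4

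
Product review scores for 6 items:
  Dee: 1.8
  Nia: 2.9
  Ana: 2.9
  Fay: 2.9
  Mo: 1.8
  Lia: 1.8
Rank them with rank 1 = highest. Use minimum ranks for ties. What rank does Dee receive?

Sorted (descending): 2.9, 2.9, 2.9, 1.8, 1.8, 1.8
The 3 values of 2.9 occupy positions 1–3 → each gets rank 1.
The 3 values of 1.8 occupy positions 4–6 → each gets rank 4.
Dee has value 1.8 → rank 4.

4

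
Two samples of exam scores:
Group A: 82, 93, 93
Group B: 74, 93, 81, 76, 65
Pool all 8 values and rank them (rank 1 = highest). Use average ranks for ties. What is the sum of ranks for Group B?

28

Sorted (descending): 93, 93, 93, 82, 81, 76, 74, 65
The 3 values of 93 occupy positions 1–3 → average rank 2.
Group B values → pooled ranks: 74→7, 93→2, 81→5, 76→6, 65→8
Rank sum = 7 + 2 + 5 + 6 + 8 = 28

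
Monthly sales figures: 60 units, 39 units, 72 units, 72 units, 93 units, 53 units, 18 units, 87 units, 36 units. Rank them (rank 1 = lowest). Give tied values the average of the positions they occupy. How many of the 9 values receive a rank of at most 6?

5

Sorted (ascending): 18, 36, 39, 53, 60, 72, 72, 87, 93
The 2 values of 72 occupy positions 6–7 → average rank (6+7)/2 = 6.5.
Ranks ≤ 6: {1, 2, 3, 4, 5} → 5 values.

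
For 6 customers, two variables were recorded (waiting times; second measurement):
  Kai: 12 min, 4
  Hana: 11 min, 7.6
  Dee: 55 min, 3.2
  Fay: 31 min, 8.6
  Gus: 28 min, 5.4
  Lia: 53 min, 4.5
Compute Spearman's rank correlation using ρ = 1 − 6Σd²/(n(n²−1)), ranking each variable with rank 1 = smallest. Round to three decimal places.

Ranks of variable 1: 2, 1, 6, 4, 3, 5
Ranks of variable 2: 2, 5, 1, 6, 4, 3
d = r₁ − r₂: 0, -4, 5, -2, -1, 2
d²: 0, 16, 25, 4, 1, 4; Σd² = 50
ρ = 1 − 6·50/(6·35) = 1 − 300/210 = -0.429

-0.429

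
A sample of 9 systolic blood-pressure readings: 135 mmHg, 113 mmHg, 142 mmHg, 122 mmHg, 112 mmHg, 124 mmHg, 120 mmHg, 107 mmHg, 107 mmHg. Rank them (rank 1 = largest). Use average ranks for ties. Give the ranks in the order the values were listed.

2, 6, 1, 4, 7, 3, 5, 8.5, 8.5

Sorted (descending): 142, 135, 124, 122, 120, 113, 112, 107, 107
The 2 values of 107 occupy positions 8–9 → average rank (8+9)/2 = 8.5.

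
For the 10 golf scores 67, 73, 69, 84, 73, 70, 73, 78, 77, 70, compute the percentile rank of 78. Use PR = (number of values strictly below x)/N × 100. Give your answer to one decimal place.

80.0

N = 10.
Strictly below 78: 8. Equal to 78: 1.
PR = 8/10 × 100 = 80.0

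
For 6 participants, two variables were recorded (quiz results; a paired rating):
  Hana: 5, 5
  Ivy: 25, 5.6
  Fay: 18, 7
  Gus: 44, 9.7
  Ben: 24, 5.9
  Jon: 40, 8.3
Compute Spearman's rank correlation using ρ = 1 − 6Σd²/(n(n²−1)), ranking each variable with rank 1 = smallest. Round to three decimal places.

0.771

Ranks of variable 1: 1, 4, 2, 6, 3, 5
Ranks of variable 2: 1, 2, 4, 6, 3, 5
d = r₁ − r₂: 0, 2, -2, 0, 0, 0
d²: 0, 4, 4, 0, 0, 0; Σd² = 8
ρ = 1 − 6·8/(6·35) = 1 − 48/210 = 0.771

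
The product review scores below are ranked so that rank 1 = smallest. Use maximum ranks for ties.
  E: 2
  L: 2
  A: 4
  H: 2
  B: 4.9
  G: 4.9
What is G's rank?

6

Sorted (ascending): 2, 2, 2, 4, 4.9, 4.9
The 3 values of 2 occupy positions 1–3 → each gets rank 3.
The 2 values of 4.9 occupy positions 5–6 → each gets rank 6.
G has value 4.9 → rank 6.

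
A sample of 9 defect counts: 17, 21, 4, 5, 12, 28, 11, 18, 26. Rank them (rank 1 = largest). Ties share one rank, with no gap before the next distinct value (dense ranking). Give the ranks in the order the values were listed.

Sorted (descending): 28, 26, 21, 18, 17, 12, 11, 5, 4
No ties — each value takes its position as its rank.

5, 3, 9, 8, 6, 1, 7, 4, 2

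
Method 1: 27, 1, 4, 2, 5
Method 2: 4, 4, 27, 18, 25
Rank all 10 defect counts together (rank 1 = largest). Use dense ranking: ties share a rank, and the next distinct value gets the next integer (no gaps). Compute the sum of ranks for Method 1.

Sorted (descending): 27, 27, 25, 18, 5, 4, 4, 4, 2, 1
The 2 values of 27 share dense rank 1.
The 3 values of 4 share dense rank 5.
Remaining distinct values take the next consecutive integers.
Method 1 values → pooled ranks: 27→1, 1→7, 4→5, 2→6, 5→4
Rank sum = 1 + 7 + 5 + 6 + 4 = 23

23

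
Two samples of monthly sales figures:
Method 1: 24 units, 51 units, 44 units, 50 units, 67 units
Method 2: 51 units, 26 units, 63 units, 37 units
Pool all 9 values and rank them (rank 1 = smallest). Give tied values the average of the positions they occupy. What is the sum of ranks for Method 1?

25.5

Sorted (ascending): 24, 26, 37, 44, 50, 51, 51, 63, 67
The 2 values of 51 occupy positions 6–7 → average rank (6+7)/2 = 6.5.
Method 1 values → pooled ranks: 24→1, 51→6.5, 44→4, 50→5, 67→9
Rank sum = 1 + 6.5 + 4 + 5 + 9 = 25.5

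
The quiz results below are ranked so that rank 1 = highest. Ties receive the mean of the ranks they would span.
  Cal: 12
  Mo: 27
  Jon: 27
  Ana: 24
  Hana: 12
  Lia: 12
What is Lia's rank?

Sorted (descending): 27, 27, 24, 12, 12, 12
The 2 values of 27 occupy positions 1–2 → average rank (1+2)/2 = 1.5.
The 3 values of 12 occupy positions 4–6 → average rank 5.
Lia has value 12 → rank 5.

5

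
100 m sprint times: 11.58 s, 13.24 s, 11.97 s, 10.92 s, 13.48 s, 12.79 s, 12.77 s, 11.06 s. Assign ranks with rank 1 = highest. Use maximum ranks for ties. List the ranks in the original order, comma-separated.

6, 2, 5, 8, 1, 3, 4, 7

Sorted (descending): 13.48, 13.24, 12.79, 12.77, 11.97, 11.58, 11.06, 10.92
No ties — each value takes its position as its rank.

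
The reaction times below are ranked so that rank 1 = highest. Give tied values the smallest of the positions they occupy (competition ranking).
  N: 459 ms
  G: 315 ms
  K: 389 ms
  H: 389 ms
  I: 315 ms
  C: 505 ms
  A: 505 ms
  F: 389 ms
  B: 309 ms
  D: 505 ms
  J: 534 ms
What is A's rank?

Sorted (descending): 534, 505, 505, 505, 459, 389, 389, 389, 315, 315, 309
The 3 values of 505 occupy positions 2–4 → each gets rank 2.
The 3 values of 389 occupy positions 6–8 → each gets rank 6.
The 2 values of 315 occupy positions 9–10 → each gets rank 9.
A has value 505 ms → rank 2.

2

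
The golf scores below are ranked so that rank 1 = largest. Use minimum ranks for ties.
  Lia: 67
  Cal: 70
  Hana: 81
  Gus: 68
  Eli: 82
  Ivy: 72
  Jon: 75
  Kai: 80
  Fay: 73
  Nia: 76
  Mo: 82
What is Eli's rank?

Sorted (descending): 82, 82, 81, 80, 76, 75, 73, 72, 70, 68, 67
The 2 values of 82 occupy positions 1–2 → each gets rank 1.
Eli has value 82 → rank 1.

1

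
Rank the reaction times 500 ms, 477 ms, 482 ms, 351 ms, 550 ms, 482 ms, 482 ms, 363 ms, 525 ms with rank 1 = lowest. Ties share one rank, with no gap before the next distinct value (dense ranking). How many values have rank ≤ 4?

6

Sorted (ascending): 351, 363, 477, 482, 482, 482, 500, 525, 550
The 3 values of 482 share dense rank 4.
Remaining distinct values take the next consecutive integers.
Ranks ≤ 4: {1, 2, 3, 4, 4, 4} → 6 values.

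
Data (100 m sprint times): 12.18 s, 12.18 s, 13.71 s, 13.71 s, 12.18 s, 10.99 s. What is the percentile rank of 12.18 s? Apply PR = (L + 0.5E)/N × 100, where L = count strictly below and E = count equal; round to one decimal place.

41.7

N = 6.
Strictly below 12.18: 1. Equal to 12.18: 3.
PR = (1 + 0.5·3)/6 × 100 = 41.7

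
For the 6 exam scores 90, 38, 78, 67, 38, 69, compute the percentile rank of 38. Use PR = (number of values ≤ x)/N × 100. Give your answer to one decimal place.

N = 6.
Strictly below 38: 0. Equal to 38: 2.
PR = 2/6 × 100 = 33.3

33.3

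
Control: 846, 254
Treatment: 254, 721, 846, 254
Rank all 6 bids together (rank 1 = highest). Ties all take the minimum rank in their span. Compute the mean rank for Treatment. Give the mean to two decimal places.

Sorted (descending): 846, 846, 721, 254, 254, 254
The 2 values of 846 occupy positions 1–2 → each gets rank 1.
The 3 values of 254 occupy positions 4–6 → each gets rank 4.
Treatment values → pooled ranks: 254→4, 721→3, 846→1, 254→4
Mean rank = (4 + 3 + 1 + 4) / 4 = 3.00

3.00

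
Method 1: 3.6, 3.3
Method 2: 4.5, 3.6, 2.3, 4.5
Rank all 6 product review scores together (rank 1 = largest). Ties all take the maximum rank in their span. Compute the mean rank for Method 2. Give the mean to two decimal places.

3.50

Sorted (descending): 4.5, 4.5, 3.6, 3.6, 3.3, 2.3
The 2 values of 4.5 occupy positions 1–2 → each gets rank 2.
The 2 values of 3.6 occupy positions 3–4 → each gets rank 4.
Method 2 values → pooled ranks: 4.5→2, 3.6→4, 2.3→6, 4.5→2
Mean rank = (2 + 4 + 6 + 2) / 4 = 3.50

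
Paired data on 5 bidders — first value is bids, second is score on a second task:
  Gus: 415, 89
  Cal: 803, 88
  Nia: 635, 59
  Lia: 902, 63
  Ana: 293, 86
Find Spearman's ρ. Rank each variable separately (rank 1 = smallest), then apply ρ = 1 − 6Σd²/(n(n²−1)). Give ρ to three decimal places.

Ranks of variable 1: 2, 4, 3, 5, 1
Ranks of variable 2: 5, 4, 1, 2, 3
d = r₁ − r₂: -3, 0, 2, 3, -2
d²: 9, 0, 4, 9, 4; Σd² = 26
ρ = 1 − 6·26/(5·24) = 1 − 156/120 = -0.300

-0.300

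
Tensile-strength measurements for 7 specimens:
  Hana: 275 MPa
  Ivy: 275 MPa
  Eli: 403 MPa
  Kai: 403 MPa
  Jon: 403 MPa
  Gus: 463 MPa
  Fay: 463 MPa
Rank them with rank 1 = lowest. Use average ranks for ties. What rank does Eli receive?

Sorted (ascending): 275, 275, 403, 403, 403, 463, 463
The 2 values of 275 occupy positions 1–2 → average rank (1+2)/2 = 1.5.
The 3 values of 403 occupy positions 3–5 → average rank 4.
The 2 values of 463 occupy positions 6–7 → average rank (6+7)/2 = 6.5.
Eli has value 403 MPa → rank 4.

4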